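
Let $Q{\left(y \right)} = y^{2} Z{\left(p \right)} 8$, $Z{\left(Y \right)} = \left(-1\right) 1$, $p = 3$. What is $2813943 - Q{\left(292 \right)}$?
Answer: $3496055$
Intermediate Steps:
$Z{\left(Y \right)} = -1$
$Q{\left(y \right)} = - 8 y^{2}$ ($Q{\left(y \right)} = y^{2} \left(-1\right) 8 = - y^{2} \cdot 8 = - 8 y^{2}$)
$2813943 - Q{\left(292 \right)} = 2813943 - - 8 \cdot 292^{2} = 2813943 - \left(-8\right) 85264 = 2813943 - -682112 = 2813943 + 682112 = 3496055$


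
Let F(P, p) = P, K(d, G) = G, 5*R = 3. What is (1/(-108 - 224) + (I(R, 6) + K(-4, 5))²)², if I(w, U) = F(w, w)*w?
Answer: 35530743228289/43056250000 ≈ 825.22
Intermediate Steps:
R = ⅗ (R = (⅕)*3 = ⅗ ≈ 0.60000)
I(w, U) = w² (I(w, U) = w*w = w²)
(1/(-108 - 224) + (I(R, 6) + K(-4, 5))²)² = (1/(-108 - 224) + ((⅗)² + 5)²)² = (1/(-332) + (9/25 + 5)²)² = (-1/332 + (134/25)²)² = (-1/332 + 17956/625)² = (5960767/207500)² = 35530743228289/43056250000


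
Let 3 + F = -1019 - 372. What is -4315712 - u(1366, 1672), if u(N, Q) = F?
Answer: -4314318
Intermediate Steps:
F = -1394 (F = -3 + (-1019 - 372) = -3 - 1391 = -1394)
u(N, Q) = -1394
-4315712 - u(1366, 1672) = -4315712 - 1*(-1394) = -4315712 + 1394 = -4314318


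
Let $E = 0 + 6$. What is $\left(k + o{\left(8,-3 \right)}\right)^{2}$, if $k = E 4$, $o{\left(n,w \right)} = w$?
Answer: $441$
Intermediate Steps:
$E = 6$
$k = 24$ ($k = 6 \cdot 4 = 24$)
$\left(k + o{\left(8,-3 \right)}\right)^{2} = \left(24 - 3\right)^{2} = 21^{2} = 441$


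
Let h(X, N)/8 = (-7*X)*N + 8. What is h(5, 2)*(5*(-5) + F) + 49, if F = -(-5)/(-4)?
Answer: 13069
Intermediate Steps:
F = -5/4 (F = -(-5)*(-1)/4 = -1*5/4 = -5/4 ≈ -1.2500)
h(X, N) = 64 - 56*N*X (h(X, N) = 8*((-7*X)*N + 8) = 8*(-7*N*X + 8) = 8*(8 - 7*N*X) = 64 - 56*N*X)
h(5, 2)*(5*(-5) + F) + 49 = (64 - 56*2*5)*(5*(-5) - 5/4) + 49 = (64 - 560)*(-25 - 5/4) + 49 = -496*(-105/4) + 49 = 13020 + 49 = 13069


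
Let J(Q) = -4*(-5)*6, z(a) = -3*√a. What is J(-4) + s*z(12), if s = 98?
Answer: 120 - 588*√3 ≈ -898.45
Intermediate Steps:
J(Q) = 120 (J(Q) = 20*6 = 120)
J(-4) + s*z(12) = 120 + 98*(-6*√3) = 120 - 588*√3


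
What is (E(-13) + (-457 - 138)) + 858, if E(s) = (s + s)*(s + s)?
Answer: 939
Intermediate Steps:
E(s) = 4*s**2 (E(s) = (2*s)*(2*s) = 4*s**2)
(E(-13) + (-457 - 138)) + 858 = (4*(-13)**2 + (-457 - 138)) + 858 = (4*169 - 595) + 858 = (676 - 595) + 858 = 81 + 858 = 939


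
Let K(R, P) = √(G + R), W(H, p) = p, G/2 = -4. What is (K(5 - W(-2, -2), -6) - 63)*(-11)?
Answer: 693 - 11*I ≈ 693.0 - 11.0*I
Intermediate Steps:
G = -8 (G = 2*(-4) = -8)
K(R, P) = √(-8 + R)
(K(5 - W(-2, -2), -6) - 63)*(-11) = (√(-8 + (5 - 1*(-2))) - 63)*(-11) = (√(-8 + (5 + 2)) - 63)*(-11) = (√(-8 + 7) - 63)*(-11) = (√(-1) - 63)*(-11) = (I - 63)*(-11) = (-63 + I)*(-11) = 693 - 11*I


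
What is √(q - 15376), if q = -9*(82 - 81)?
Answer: I*√15385 ≈ 124.04*I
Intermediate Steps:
q = -9 (q = -9*1 = -9)
√(q - 15376) = √(-9 - 15376) = √(-15385) = I*√15385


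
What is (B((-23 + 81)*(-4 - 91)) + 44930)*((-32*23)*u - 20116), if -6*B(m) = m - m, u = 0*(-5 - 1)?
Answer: -903811880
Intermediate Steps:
u = 0 (u = 0*(-6) = 0)
B(m) = 0 (B(m) = -(m - m)/6 = -1/6*0 = 0)
(B((-23 + 81)*(-4 - 91)) + 44930)*((-32*23)*u - 20116) = (0 + 44930)*(-32*23*0 - 20116) = 44930*(-736*0 - 20116) = 44930*(0 - 20116) = 44930*(-20116) = -903811880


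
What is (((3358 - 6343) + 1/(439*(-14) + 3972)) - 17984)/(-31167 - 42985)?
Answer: 45586607/161206448 ≈ 0.28278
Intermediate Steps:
(((3358 - 6343) + 1/(439*(-14) + 3972)) - 17984)/(-31167 - 42985) = ((-2985 + 1/(-6146 + 3972)) - 17984)/(-74152) = ((-2985 + 1/(-2174)) - 17984)*(-1/74152) = ((-2985 - 1/2174) - 17984)*(-1/74152) = (-6489391/2174 - 17984)*(-1/74152) = -45586607/2174*(-1/74152) = 45586607/161206448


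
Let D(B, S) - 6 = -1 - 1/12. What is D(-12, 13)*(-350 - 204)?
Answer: -16343/6 ≈ -2723.8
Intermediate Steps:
D(B, S) = 59/12 (D(B, S) = 6 + (-1 - 1/12) = 6 - 13/12 = 59/12)
D(-12, 13)*(-350 - 204) = 59*(-350 - 204)/12 = (59/12)*(-554) = -16343/6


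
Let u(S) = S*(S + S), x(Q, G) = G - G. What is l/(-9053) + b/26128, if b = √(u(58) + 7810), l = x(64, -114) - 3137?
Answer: 3137/9053 + √14538/26128 ≈ 0.35113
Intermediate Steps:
x(Q, G) = 0
u(S) = 2*S² (u(S) = S*(2*S) = 2*S²)
l = -3137 (l = 0 - 3137 = -3137)
b = √14538 (b = √(2*58² + 7810) = √(2*3364 + 7810) = √(6728 + 7810) = √14538 ≈ 120.57)
l/(-9053) + b/26128 = -3137/(-9053) + √14538/26128 = -3137*(-1/9053) + √14538*(1/26128) = 3137/9053 + √14538/26128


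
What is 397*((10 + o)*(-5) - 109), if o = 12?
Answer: -86943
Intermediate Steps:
397*((10 + o)*(-5) - 109) = 397*((10 + 12)*(-5) - 109) = 397*(22*(-5) - 109) = 397*(-110 - 109) = 397*(-219) = -86943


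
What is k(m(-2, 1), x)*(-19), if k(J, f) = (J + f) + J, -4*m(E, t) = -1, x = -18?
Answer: 665/2 ≈ 332.50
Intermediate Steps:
m(E, t) = 1/4 (m(E, t) = -1/4*(-1) = 1/4)
k(J, f) = f + 2*J
k(m(-2, 1), x)*(-19) = (-18 + 2*(1/4))*(-19) = (-18 + 1/2)*(-19) = -35/2*(-19) = 665/2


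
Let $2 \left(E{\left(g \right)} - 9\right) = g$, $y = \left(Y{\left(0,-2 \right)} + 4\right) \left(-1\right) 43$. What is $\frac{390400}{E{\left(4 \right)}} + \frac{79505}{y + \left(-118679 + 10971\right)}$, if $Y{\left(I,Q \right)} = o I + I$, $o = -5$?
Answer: $\frac{8423095489}{237336} \approx 35490.0$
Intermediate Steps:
$Y{\left(I,Q \right)} = - 4 I$ ($Y{\left(I,Q \right)} = - 5 I + I = - 4 I$)
$y = -172$ ($y = \left(\left(-4\right) 0 + 4\right) \left(-1\right) 43 = \left(0 + 4\right) \left(-1\right) 43 = 4 \left(-1\right) 43 = \left(-4\right) 43 = -172$)
$E{\left(g \right)} = 9 + \frac{g}{2}$
$\frac{390400}{E{\left(4 \right)}} + \frac{79505}{y + \left(-118679 + 10971\right)} = \frac{390400}{9 + \frac{1}{2} \cdot 4} + \frac{79505}{-172 + \left(-118679 + 10971\right)} = \frac{390400}{9 + 2} + \frac{79505}{-172 - 107708} = \frac{390400}{11} + \frac{79505}{-107880} = 390400 \cdot \frac{1}{11} + 79505 \left(- \frac{1}{107880}\right) = \frac{390400}{11} - \frac{15901}{21576} = \frac{8423095489}{237336}$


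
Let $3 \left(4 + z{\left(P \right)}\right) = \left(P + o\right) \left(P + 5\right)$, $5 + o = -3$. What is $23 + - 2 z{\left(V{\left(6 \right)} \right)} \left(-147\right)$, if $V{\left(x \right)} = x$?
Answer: $-3309$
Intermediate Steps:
$o = -8$ ($o = -5 - 3 = -8$)
$z{\left(P \right)} = -4 + \frac{\left(-8 + P\right) \left(5 + P\right)}{3}$ ($z{\left(P \right)} = -4 + \frac{\left(P - 8\right) \left(P + 5\right)}{3} = -4 + \frac{\left(-8 + P\right) \left(5 + P\right)}{3}$)
$23 + - 2 z{\left(V{\left(6 \right)} \right)} \left(-147\right) = 23 + - 2 \left(- \frac{52}{3} - 6 + \frac{6^{2}}{3}\right) \left(-147\right) = 23 + - 2 \left(- \frac{52}{3} - 6 + \frac{1}{3} \cdot 36\right) \left(-147\right) = 23 + - 2 \left(- \frac{52}{3} - 6 + 12\right) \left(-147\right) = 23 + \left(-2\right) \left(- \frac{34}{3}\right) \left(-147\right) = 23 + \frac{68}{3} \left(-147\right) = 23 - 3332 = -3309$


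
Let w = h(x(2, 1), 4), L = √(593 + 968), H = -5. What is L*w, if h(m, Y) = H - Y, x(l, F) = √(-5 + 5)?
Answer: -9*√1561 ≈ -355.59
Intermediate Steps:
x(l, F) = 0 (x(l, F) = √0 = 0)
h(m, Y) = -5 - Y
L = √1561 ≈ 39.510
w = -9 (w = -5 - 1*4 = -5 - 4 = -9)
L*w = √1561*(-9) = -9*√1561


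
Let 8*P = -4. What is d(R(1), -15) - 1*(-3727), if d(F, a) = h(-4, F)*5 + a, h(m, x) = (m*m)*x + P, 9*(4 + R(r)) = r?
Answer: 61171/18 ≈ 3398.4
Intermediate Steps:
P = -1/2 (P = (1/8)*(-4) = -1/2 ≈ -0.50000)
R(r) = -4 + r/9
h(m, x) = -1/2 + x*m**2 (h(m, x) = (m*m)*x - 1/2 = m**2*x - 1/2 = x*m**2 - 1/2 = -1/2 + x*m**2)
d(F, a) = -5/2 + a + 80*F (d(F, a) = (-1/2 + F*(-4)**2)*5 + a = (-1/2 + F*16)*5 + a = (-1/2 + 16*F)*5 + a = (-5/2 + 80*F) + a = -5/2 + a + 80*F)
d(R(1), -15) - 1*(-3727) = (-5/2 - 15 + 80*(-4 + (1/9)*1)) - 1*(-3727) = (-5/2 - 15 + 80*(-4 + 1/9)) + 3727 = (-5/2 - 15 + 80*(-35/9)) + 3727 = (-5/2 - 15 - 2800/9) + 3727 = -5915/18 + 3727 = 61171/18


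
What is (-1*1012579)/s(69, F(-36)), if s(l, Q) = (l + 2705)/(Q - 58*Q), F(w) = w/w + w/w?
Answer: 3037737/73 ≈ 41613.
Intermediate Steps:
F(w) = 2 (F(w) = 1 + 1 = 2)
s(l, Q) = -(2705 + l)/(57*Q) (s(l, Q) = (2705 + l)/((-57*Q)) = (2705 + l)*(-1/(57*Q)) = -(2705 + l)/(57*Q))
(-1*1012579)/s(69, F(-36)) = (-1*1012579)/(((1/57)*(-2705 - 1*69)/2)) = -1012579*114/(-2705 - 69) = -1012579/((1/57)*(1/2)*(-2774)) = -1012579/(-73/3) = -1012579*(-3/73) = 3037737/73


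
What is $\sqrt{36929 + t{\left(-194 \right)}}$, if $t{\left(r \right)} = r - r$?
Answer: $\sqrt{36929} \approx 192.17$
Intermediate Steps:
$t{\left(r \right)} = 0$
$\sqrt{36929 + t{\left(-194 \right)}} = \sqrt{36929 + 0} = \sqrt{36929}$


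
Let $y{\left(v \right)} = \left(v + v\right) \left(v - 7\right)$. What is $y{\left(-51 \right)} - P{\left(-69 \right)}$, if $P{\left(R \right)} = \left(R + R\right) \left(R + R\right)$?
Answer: $-13128$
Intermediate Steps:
$P{\left(R \right)} = 4 R^{2}$ ($P{\left(R \right)} = 2 R 2 R = 4 R^{2}$)
$y{\left(v \right)} = 2 v \left(-7 + v\right)$
$y{\left(-51 \right)} - P{\left(-69 \right)} = 2 \left(-51\right) \left(-7 - 51\right) - 4 \left(-69\right)^{2} = 2 \left(-51\right) \left(-58\right) - 4 \cdot 4761 = 5916 - 19044 = -13128$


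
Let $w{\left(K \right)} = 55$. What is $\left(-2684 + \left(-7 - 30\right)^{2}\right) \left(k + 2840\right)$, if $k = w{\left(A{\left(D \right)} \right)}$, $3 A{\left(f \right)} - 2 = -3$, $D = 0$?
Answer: $-3806925$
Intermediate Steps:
$A{\left(f \right)} = - \frac{1}{3}$ ($A{\left(f \right)} = \frac{2}{3} + \frac{1}{3} \left(-3\right) = \frac{2}{3} - 1 = - \frac{1}{3}$)
$k = 55$
$\left(-2684 + \left(-7 - 30\right)^{2}\right) \left(k + 2840\right) = \left(-2684 + \left(-7 - 30\right)^{2}\right) \left(55 + 2840\right) = \left(-2684 + \left(-37\right)^{2}\right) 2895 = \left(-2684 + 1369\right) 2895 = \left(-1315\right) 2895 = -3806925$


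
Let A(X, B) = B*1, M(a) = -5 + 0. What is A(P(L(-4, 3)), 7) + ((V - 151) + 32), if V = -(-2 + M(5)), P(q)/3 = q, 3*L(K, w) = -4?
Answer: -105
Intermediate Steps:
L(K, w) = -4/3 (L(K, w) = (1/3)*(-4) = -4/3)
P(q) = 3*q
M(a) = -5
A(X, B) = B
V = 7 (V = -(-2 - 5) = -1*(-7) = 7)
A(P(L(-4, 3)), 7) + ((V - 151) + 32) = 7 + ((7 - 151) + 32) = 7 + (-144 + 32) = 7 - 112 = -105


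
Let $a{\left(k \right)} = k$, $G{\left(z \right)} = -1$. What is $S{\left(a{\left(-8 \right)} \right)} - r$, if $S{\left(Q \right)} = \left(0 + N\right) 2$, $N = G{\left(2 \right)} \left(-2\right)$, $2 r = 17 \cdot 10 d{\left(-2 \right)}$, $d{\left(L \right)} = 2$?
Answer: $-166$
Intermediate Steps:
$r = 170$ ($r = \frac{17 \cdot 10 \cdot 2}{2} = \frac{170 \cdot 2}{2} = \frac{1}{2} \cdot 340 = 170$)
$N = 2$ ($N = \left(-1\right) \left(-2\right) = 2$)
$S{\left(Q \right)} = 4$ ($S{\left(Q \right)} = \left(0 + 2\right) 2 = 2 \cdot 2 = 4$)
$S{\left(a{\left(-8 \right)} \right)} - r = 4 - 170 = -166$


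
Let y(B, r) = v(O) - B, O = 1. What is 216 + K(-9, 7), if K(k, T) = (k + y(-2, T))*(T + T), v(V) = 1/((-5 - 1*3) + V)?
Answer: 116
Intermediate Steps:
v(V) = 1/(-8 + V) (v(V) = 1/((-5 - 3) + V) = 1/(-8 + V))
y(B, r) = -⅐ - B (y(B, r) = 1/(-8 + 1) - B = 1/(-7) - B = -⅐ - B)
K(k, T) = 2*T*(13/7 + k) (K(k, T) = (k + (-⅐ - 1*(-2)))*(T + T) = (k + (-⅐ + 2))*(2*T) = (k + 13/7)*(2*T) = (13/7 + k)*(2*T) = 2*T*(13/7 + k))
216 + K(-9, 7) = 216 + (2/7)*7*(13 + 7*(-9)) = 216 + (2/7)*7*(13 - 63) = 216 + (2/7)*7*(-50) = 216 - 100 = 116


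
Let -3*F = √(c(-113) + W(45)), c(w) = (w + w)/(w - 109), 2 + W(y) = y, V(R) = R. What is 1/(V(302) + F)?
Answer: 150849/45553955 + 3*√542346/91107910 ≈ 0.0033357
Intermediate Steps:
W(y) = -2 + y
c(w) = 2*w/(-109 + w) (c(w) = (2*w)/(-109 + w) = 2*w/(-109 + w))
F = -√542346/333 (F = -√(2*(-113)/(-109 - 113) + (-2 + 45))/3 = -√(2*(-113)/(-222) + 43)/3 = -√(2*(-113)*(-1/222) + 43)/3 = -√(113/111 + 43)/3 = -√542346/333 ≈ -2.2115)
1/(V(302) + F) = 1/(302 - √542346/333)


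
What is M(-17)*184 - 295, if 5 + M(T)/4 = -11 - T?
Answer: 441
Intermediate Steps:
M(T) = -64 - 4*T (M(T) = -20 + 4*(-11 - T) = -20 + (-44 - 4*T) = -64 - 4*T)
M(-17)*184 - 295 = (-64 - 4*(-17))*184 - 295 = (-64 + 68)*184 - 295 = 4*184 - 295 = 736 - 295 = 441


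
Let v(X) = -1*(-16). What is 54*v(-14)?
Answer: 864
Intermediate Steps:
v(X) = 16
54*v(-14) = 54*16 = 864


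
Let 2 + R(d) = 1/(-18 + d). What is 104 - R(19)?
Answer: 105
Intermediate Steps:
R(d) = -2 + 1/(-18 + d)
104 - R(19) = 104 - (37 - 2*19)/(-18 + 19) = 104 - (37 - 38)/1 = 104 - (-1) = 104 - 1*(-1) = 104 + 1 = 105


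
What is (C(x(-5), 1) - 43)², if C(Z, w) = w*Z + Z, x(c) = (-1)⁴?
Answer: 1681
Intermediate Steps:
x(c) = 1
C(Z, w) = Z + Z*w (C(Z, w) = Z*w + Z = Z + Z*w)
(C(x(-5), 1) - 43)² = (1*(1 + 1) - 43)² = (1*2 - 43)² = (2 - 43)² = (-41)² = 1681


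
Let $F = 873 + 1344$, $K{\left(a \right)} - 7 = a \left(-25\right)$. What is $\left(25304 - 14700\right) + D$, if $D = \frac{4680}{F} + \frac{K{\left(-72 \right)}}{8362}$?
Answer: $\frac{65541988965}{6179518} \approx 10606.0$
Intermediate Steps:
$K{\left(a \right)} = 7 - 25 a$ ($K{\left(a \right)} = 7 + a \left(-25\right) = 7 - 25 a$)
$F = 2217$
$D = \frac{14380093}{6179518}$ ($D = \frac{4680}{2217} + \frac{7 - -1800}{8362} = 4680 \cdot \frac{1}{2217} + \left(7 + 1800\right) \frac{1}{8362} = \frac{1560}{739} + 1807 \cdot \frac{1}{8362} = \frac{1560}{739} + \frac{1807}{8362} = \frac{14380093}{6179518} \approx 2.3271$)
$\left(25304 - 14700\right) + D = \left(25304 - 14700\right) + \frac{14380093}{6179518} = 10604 + \frac{14380093}{6179518} = \frac{65541988965}{6179518}$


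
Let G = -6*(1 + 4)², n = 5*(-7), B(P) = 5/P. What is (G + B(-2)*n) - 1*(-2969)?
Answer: 5813/2 ≈ 2906.5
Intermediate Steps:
n = -35
G = -150 (G = -6*5² = -6*25 = -150)
(G + B(-2)*n) - 1*(-2969) = (-150 + (5/(-2))*(-35)) - 1*(-2969) = (-150 + (5*(-½))*(-35)) + 2969 = (-150 - 5/2*(-35)) + 2969 = (-150 + 175/2) + 2969 = -125/2 + 2969 = 5813/2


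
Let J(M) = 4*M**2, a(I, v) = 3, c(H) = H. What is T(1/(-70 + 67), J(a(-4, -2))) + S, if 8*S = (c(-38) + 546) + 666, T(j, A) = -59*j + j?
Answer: 1993/12 ≈ 166.08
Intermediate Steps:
T(j, A) = -58*j
S = 587/4 (S = ((-38 + 546) + 666)/8 = (508 + 666)/8 = (1/8)*1174 = 587/4 ≈ 146.75)
T(1/(-70 + 67), J(a(-4, -2))) + S = -58/(-70 + 67) + 587/4 = -58/(-3) + 587/4 = -58*(-1/3) + 587/4 = 58/3 + 587/4 = 1993/12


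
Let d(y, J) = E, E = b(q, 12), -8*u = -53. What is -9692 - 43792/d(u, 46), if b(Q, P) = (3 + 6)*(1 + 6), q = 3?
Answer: -93484/9 ≈ -10387.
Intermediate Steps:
u = 53/8 (u = -⅛*(-53) = 53/8 ≈ 6.6250)
b(Q, P) = 63 (b(Q, P) = 9*7 = 63)
E = 63
d(y, J) = 63
-9692 - 43792/d(u, 46) = -9692 - 43792/63 = -9692 - 43792*1/63 = -9692 - 6256/9 = -93484/9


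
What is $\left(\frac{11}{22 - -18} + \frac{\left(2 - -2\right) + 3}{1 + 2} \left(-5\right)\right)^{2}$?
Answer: $\frac{1868689}{14400} \approx 129.77$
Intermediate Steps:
$\left(\frac{11}{22 - -18} + \frac{\left(2 - -2\right) + 3}{1 + 2} \left(-5\right)\right)^{2} = \left(\frac{11}{22 + 18} + \frac{\left(2 + 2\right) + 3}{3} \left(-5\right)\right)^{2} = \left(\frac{11}{40} + \left(4 + 3\right) \frac{1}{3} \left(-5\right)\right)^{2} = \left(11 \cdot \frac{1}{40} + 7 \cdot \frac{1}{3} \left(-5\right)\right)^{2} = \left(\frac{11}{40} + \frac{7}{3} \left(-5\right)\right)^{2} = \left(\frac{11}{40} - \frac{35}{3}\right)^{2} = \left(- \frac{1367}{120}\right)^{2} = \frac{1868689}{14400}$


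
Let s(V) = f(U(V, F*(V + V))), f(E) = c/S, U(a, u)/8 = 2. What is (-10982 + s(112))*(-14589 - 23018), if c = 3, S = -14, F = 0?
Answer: 5782113857/14 ≈ 4.1301e+8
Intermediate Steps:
U(a, u) = 16 (U(a, u) = 8*2 = 16)
f(E) = -3/14 (f(E) = 3/(-14) = 3*(-1/14) = -3/14)
s(V) = -3/14
(-10982 + s(112))*(-14589 - 23018) = (-10982 - 3/14)*(-14589 - 23018) = -153751/14*(-37607) = 5782113857/14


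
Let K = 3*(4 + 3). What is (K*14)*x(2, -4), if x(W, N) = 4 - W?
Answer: 588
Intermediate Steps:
K = 21 (K = 3*7 = 21)
(K*14)*x(2, -4) = (21*14)*(4 - 1*2) = 294*(4 - 2) = 294*2 = 588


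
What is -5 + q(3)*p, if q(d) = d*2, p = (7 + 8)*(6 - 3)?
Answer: 265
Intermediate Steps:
p = 45 (p = 15*3 = 45)
q(d) = 2*d
-5 + q(3)*p = -5 + (2*3)*45 = -5 + 6*45 = -5 + 270 = 265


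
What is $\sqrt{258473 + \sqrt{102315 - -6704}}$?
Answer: $\sqrt{258473 + \sqrt{109019}} \approx 508.73$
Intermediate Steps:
$\sqrt{258473 + \sqrt{102315 - -6704}} = \sqrt{258473 + \sqrt{102315 + \left(-45033 + 51737\right)}} = \sqrt{258473 + \sqrt{102315 + 6704}} = \sqrt{258473 + \sqrt{109019}}$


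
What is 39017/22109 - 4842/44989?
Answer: 1648284035/994661801 ≈ 1.6571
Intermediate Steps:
39017/22109 - 4842/44989 = 1648284035/994661801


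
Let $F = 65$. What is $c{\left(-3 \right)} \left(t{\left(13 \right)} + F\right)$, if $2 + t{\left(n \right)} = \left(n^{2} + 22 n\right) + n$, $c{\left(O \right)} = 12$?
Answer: $6372$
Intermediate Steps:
$t{\left(n \right)} = -2 + n^{2} + 23 n$ ($t{\left(n \right)} = -2 + \left(\left(n^{2} + 22 n\right) + n\right) = -2 + \left(n^{2} + 23 n\right) = -2 + n^{2} + 23 n$)
$c{\left(-3 \right)} \left(t{\left(13 \right)} + F\right) = 12 \left(\left(-2 + 13^{2} + 23 \cdot 13\right) + 65\right) = 12 \left(\left(-2 + 169 + 299\right) + 65\right) = 12 \left(466 + 65\right) = 12 \cdot 531 = 6372$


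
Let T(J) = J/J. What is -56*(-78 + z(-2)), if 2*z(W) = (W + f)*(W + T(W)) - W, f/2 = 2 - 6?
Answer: 4032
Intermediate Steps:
f = -8 (f = 2*(2 - 6) = 2*(-4) = -8)
T(J) = 1
z(W) = -W/2 + (1 + W)*(-8 + W)/2 (z(W) = ((W - 8)*(W + 1) - W)/2 = ((-8 + W)*(1 + W) - W)/2 = ((1 + W)*(-8 + W) - W)/2 = (-W + (1 + W)*(-8 + W))/2 = -W/2 + (1 + W)*(-8 + W)/2)
-56*(-78 + z(-2)) = -56*(-78 + (-4 + (1/2)*(-2)**2 - 4*(-2))) = -56*(-78 + (-4 + (1/2)*4 + 8)) = -56*(-78 + (-4 + 2 + 8)) = -56*(-78 + 6) = -56*(-72) = 4032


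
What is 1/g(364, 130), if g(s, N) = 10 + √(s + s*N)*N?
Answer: -1/80585950 + 13*√11921/40292975 ≈ 3.5214e-5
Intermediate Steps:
g(s, N) = 10 + N*√(s + N*s) (g(s, N) = 10 + √(s + N*s)*N = 10 + N*√(s + N*s))
1/g(364, 130) = 1/(10 + 130*√(364*(1 + 130))) = 1/(10 + 130*√(364*131)) = 1/(10 + 130*√47684) = 1/(10 + 130*(2*√11921)) = 1/(10 + 260*√11921)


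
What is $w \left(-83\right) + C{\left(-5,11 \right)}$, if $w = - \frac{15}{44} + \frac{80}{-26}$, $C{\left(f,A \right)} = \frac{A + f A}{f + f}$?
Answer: $\frac{823909}{2860} \approx 288.08$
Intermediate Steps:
$C{\left(f,A \right)} = \frac{A + A f}{2 f}$
$w = - \frac{1955}{572}$ ($w = \left(-15\right) \frac{1}{44} + 80 \left(- \frac{1}{26}\right) = - \frac{15}{44} - \frac{40}{13} = - \frac{1955}{572} \approx -3.4178$)
$w \left(-83\right) + C{\left(-5,11 \right)} = \left(- \frac{1955}{572}\right) \left(-83\right) + \frac{1}{2} \cdot 11 \frac{1}{-5} \left(1 - 5\right) = \frac{162265}{572} + \frac{1}{2} \cdot 11 \left(- \frac{1}{5}\right) \left(-4\right) = \frac{162265}{572} + \frac{22}{5} = \frac{823909}{2860}$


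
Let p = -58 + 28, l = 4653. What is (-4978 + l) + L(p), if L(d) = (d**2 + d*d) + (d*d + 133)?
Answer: 2508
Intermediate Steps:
p = -30
L(d) = 133 + 3*d**2 (L(d) = (d**2 + d**2) + (d**2 + 133) = 2*d**2 + (133 + d**2) = 133 + 3*d**2)
(-4978 + l) + L(p) = (-4978 + 4653) + (133 + 3*(-30)**2) = -325 + (133 + 3*900) = -325 + (133 + 2700) = -325 + 2833 = 2508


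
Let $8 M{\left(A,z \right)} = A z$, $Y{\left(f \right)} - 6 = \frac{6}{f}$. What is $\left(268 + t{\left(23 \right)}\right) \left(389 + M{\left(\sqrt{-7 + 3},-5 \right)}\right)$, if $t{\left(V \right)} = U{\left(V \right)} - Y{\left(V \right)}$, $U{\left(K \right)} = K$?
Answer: $\frac{2547561}{23} - \frac{32745 i}{92} \approx 1.1076 \cdot 10^{5} - 355.92 i$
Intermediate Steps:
$Y{\left(f \right)} = 6 + \frac{6}{f}$
$t{\left(V \right)} = -6 + V - \frac{6}{V}$ ($t{\left(V \right)} = V - \left(6 + \frac{6}{V}\right) = -6 + V - \frac{6}{V}$)
$M{\left(A,z \right)} = \frac{A z}{8}$
$\left(268 + t{\left(23 \right)}\right) \left(389 + M{\left(\sqrt{-7 + 3},-5 \right)}\right) = \left(268 - \left(-17 + \frac{6}{23}\right)\right) \left(389 + \frac{1}{8} \sqrt{-7 + 3} \left(-5\right)\right) = \left(268 - - \frac{385}{23}\right) \left(389 + \frac{1}{8} \sqrt{-4} \left(-5\right)\right) = \left(268 - - \frac{385}{23}\right) \left(389 + \frac{1}{8} \cdot 2 i \left(-5\right)\right) = \left(268 + \frac{385}{23}\right) \left(389 - \frac{5 i}{4}\right) = \frac{6549 \left(389 - \frac{5 i}{4}\right)}{23} = \frac{2547561}{23} - \frac{32745 i}{92}$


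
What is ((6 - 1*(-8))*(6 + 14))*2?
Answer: 560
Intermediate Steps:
((6 - 1*(-8))*(6 + 14))*2 = ((6 + 8)*20)*2 = (14*20)*2 = 280*2 = 560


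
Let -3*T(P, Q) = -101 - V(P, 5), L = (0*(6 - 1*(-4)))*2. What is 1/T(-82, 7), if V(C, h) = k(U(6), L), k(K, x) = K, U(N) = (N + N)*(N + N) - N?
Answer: 3/239 ≈ 0.012552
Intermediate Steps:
L = 0 (L = (0*(6 + 4))*2 = (0*10)*2 = 0*2 = 0)
U(N) = -N + 4*N² (U(N) = (2*N)*(2*N) - N = 4*N² - N = -N + 4*N²)
V(C, h) = 138 (V(C, h) = 6*(-1 + 4*6) = 6*(-1 + 24) = 6*23 = 138)
T(P, Q) = 239/3 (T(P, Q) = -(-101 - 1*138)/3 = -(-101 - 138)/3 = -⅓*(-239) = 239/3)
1/T(-82, 7) = 1/(239/3) = 3/239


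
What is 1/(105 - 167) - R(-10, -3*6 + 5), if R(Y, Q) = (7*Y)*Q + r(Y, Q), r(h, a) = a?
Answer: -55615/62 ≈ -897.02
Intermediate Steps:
R(Y, Q) = Q + 7*Q*Y (R(Y, Q) = (7*Y)*Q + Q = 7*Q*Y + Q = Q + 7*Q*Y)
1/(105 - 167) - R(-10, -3*6 + 5) = 1/(105 - 167) - (-3*6 + 5)*(1 + 7*(-10)) = 1/(-62) - (-18 + 5)*(1 - 70) = -1/62 - (-13)*(-69) = -1/62 - 1*897 = -1/62 - 897 = -55615/62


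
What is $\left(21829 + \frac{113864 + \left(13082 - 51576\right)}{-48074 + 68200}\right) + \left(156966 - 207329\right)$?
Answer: $- \frac{287099957}{10063} \approx -28530.0$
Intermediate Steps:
$\left(21829 + \frac{113864 + \left(13082 - 51576\right)}{-48074 + 68200}\right) + \left(156966 - 207329\right) = \left(21829 + \frac{113864 - 38494}{20126}\right) - 50363 = \left(21829 + 75370 \cdot \frac{1}{20126}\right) - 50363 = \left(21829 + \frac{37685}{10063}\right) - 50363 = \frac{219702912}{10063} - 50363 = - \frac{287099957}{10063}$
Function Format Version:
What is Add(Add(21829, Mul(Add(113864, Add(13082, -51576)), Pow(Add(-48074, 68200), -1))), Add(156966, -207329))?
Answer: Rational(-287099957, 10063) ≈ -28530.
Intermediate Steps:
Add(Add(21829, Mul(Add(113864, Add(13082, -51576)), Pow(Add(-48074, 68200), -1))), Add(156966, -207329)) = Add(Add(21829, Mul(Add(113864, -38494), Pow(20126, -1))), -50363) = Add(Add(21829, Mul(75370, Rational(1, 20126))), -50363) = Add(Add(21829, Rational(37685, 10063)), -50363) = Add(Rational(219702912, 10063), -50363) = Rational(-287099957, 10063)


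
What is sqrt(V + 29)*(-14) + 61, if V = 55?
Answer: 61 - 28*sqrt(21) ≈ -67.312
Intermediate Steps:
sqrt(V + 29)*(-14) + 61 = sqrt(55 + 29)*(-14) + 61 = sqrt(84)*(-14) + 61 = (2*sqrt(21))*(-14) + 61 = -28*sqrt(21) + 61 = 61 - 28*sqrt(21)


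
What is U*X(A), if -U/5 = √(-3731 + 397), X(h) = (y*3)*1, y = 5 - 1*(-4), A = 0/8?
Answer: -135*I*√3334 ≈ -7795.0*I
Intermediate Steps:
A = 0 (A = 0*(⅛) = 0)
y = 9 (y = 5 + 4 = 9)
X(h) = 27 (X(h) = (9*3)*1 = 27*1 = 27)
U = -5*I*√3334 (U = -5*√(-3731 + 397) = -5*I*√3334 ≈ -288.7*I)
U*X(A) = -5*I*√3334*27 = -135*I*√3334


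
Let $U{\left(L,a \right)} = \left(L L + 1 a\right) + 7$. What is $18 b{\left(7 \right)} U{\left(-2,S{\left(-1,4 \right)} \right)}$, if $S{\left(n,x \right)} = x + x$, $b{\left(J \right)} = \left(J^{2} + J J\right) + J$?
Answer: $35910$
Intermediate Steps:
$b{\left(J \right)} = J + 2 J^{2}$ ($b{\left(J \right)} = \left(J^{2} + J^{2}\right) + J = 2 J^{2} + J = J + 2 J^{2}$)
$S{\left(n,x \right)} = 2 x$
$U{\left(L,a \right)} = 7 + a + L^{2}$ ($U{\left(L,a \right)} = \left(L^{2} + a\right) + 7 = \left(a + L^{2}\right) + 7 = 7 + a + L^{2}$)
$18 b{\left(7 \right)} U{\left(-2,S{\left(-1,4 \right)} \right)} = 18 \cdot 7 \left(1 + 2 \cdot 7\right) \left(7 + 2 \cdot 4 + \left(-2\right)^{2}\right) = 18 \cdot 7 \left(1 + 14\right) \left(7 + 8 + 4\right) = 18 \cdot 7 \cdot 15 \cdot 19 = 18 \cdot 105 \cdot 19 = 1890 \cdot 19 = 35910$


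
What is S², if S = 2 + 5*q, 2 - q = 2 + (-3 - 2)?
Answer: 729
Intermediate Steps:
q = 5 (q = 2 - (2 + (-3 - 2)) = 2 - (2 - 5) = 2 - 1*(-3) = 2 + 3 = 5)
S = 27 (S = 2 + 5*5 = 2 + 25 = 27)
S² = 27² = 729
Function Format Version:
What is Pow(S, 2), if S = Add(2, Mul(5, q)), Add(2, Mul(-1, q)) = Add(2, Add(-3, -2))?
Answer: 729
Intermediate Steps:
q = 5 (q = Add(2, Mul(-1, Add(2, Add(-3, -2)))) = Add(2, Mul(-1, Add(2, -5))) = Add(2, Mul(-1, -3)) = Add(2, 3) = 5)
S = 27 (S = Add(2, Mul(5, 5)) = Add(2, 25) = 27)
Pow(S, 2) = Pow(27, 2) = 729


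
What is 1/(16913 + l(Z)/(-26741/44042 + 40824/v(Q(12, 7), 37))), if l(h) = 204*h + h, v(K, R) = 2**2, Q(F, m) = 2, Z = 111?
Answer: 449465911/7602819128453 ≈ 5.9118e-5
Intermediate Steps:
v(K, R) = 4
l(h) = 205*h
1/(16913 + l(Z)/(-26741/44042 + 40824/v(Q(12, 7), 37))) = 1/(16913 + (205*111)/(-26741/44042 + 40824/4)) = 1/(16913 + 22755/(-26741*1/44042 + 40824*(1/4))) = 1/(16913 + 22755/(-26741/44042 + 10206)) = 1/(16913 + 22755/(449465911/44042)) = 1/(16913 + 22755*(44042/449465911)) = 1/(16913 + 1002175710/449465911) = 1/(7602819128453/449465911) = 449465911/7602819128453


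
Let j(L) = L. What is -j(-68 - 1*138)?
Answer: 206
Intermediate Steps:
-j(-68 - 1*138) = -(-68 - 1*138) = -(-68 - 138) = -1*(-206) = 206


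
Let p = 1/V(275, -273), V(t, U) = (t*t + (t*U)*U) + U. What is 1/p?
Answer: 20570827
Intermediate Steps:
V(t, U) = U + t² + t*U² (V(t, U) = (t² + (U*t)*U) + U = (t² + t*U²) + U = U + t² + t*U²)
p = 1/20570827 (p = 1/(-273 + 275² + 275*(-273)²) = 1/(-273 + 75625 + 275*74529) = 1/(-273 + 75625 + 20495475) = 1/20570827 ≈ 4.8613e-8)
1/p = 1/(1/20570827) = 20570827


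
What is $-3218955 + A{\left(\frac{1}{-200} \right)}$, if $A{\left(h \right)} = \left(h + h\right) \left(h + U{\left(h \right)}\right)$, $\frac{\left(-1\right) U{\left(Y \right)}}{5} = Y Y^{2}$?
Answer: $- \frac{515032799992001}{160000000} \approx -3.219 \cdot 10^{6}$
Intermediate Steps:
$U{\left(Y \right)} = - 5 Y^{3}$ ($U{\left(Y \right)} = - 5 Y Y^{2} = - 5 Y^{3}$)
$A{\left(h \right)} = 2 h \left(h - 5 h^{3}\right)$ ($A{\left(h \right)} = \left(h + h\right) \left(h - 5 h^{3}\right) = 2 h \left(h - 5 h^{3}\right)$)
$-3218955 + A{\left(\frac{1}{-200} \right)} = -3218955 + \left(\frac{1}{-200}\right)^{2} \left(2 - 10 \left(\frac{1}{-200}\right)^{2}\right) = -3218955 + \left(- \frac{1}{200}\right)^{2} \left(2 - 10 \left(- \frac{1}{200}\right)^{2}\right) = -3218955 + \frac{2 - \frac{1}{4000}}{40000} = -3218955 + \frac{1}{40000} \cdot \frac{7999}{4000} = -3218955 + \frac{7999}{160000000} = - \frac{515032799992001}{160000000}$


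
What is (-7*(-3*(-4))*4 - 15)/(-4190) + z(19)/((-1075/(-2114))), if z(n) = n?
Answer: 33734573/900850 ≈ 37.448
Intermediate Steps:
(-7*(-3*(-4))*4 - 15)/(-4190) + z(19)/((-1075/(-2114))) = (-7*(-3*(-4))*4 - 15)/(-4190) + 19/((-1075/(-2114))) = (-84*4 - 15)*(-1/4190) + 19/((-1075*(-1/2114))) = (-7*48 - 15)*(-1/4190) + 19/(1075/2114) = (-336 - 15)*(-1/4190) + 19*(2114/1075) = -351*(-1/4190) + 40166/1075 = 351/4190 + 40166/1075 = 33734573/900850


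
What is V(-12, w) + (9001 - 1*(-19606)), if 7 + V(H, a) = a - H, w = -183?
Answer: 28429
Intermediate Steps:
V(H, a) = -7 + a - H (V(H, a) = -7 + (a - H) = -7 + a - H)
V(-12, w) + (9001 - 1*(-19606)) = (-7 - 183 - 1*(-12)) + (9001 - 1*(-19606)) = (-7 - 183 + 12) + (9001 + 19606) = -178 + 28607 = 28429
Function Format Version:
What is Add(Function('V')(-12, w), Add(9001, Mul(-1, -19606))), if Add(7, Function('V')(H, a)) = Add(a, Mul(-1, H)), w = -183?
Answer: 28429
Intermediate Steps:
Function('V')(H, a) = Add(-7, a, Mul(-1, H)) (Function('V')(H, a) = Add(-7, Add(a, Mul(-1, H))) = Add(-7, a, Mul(-1, H)))
Add(Function('V')(-12, w), Add(9001, Mul(-1, -19606))) = Add(Add(-7, -183, Mul(-1, -12)), Add(9001, Mul(-1, -19606))) = Add(Add(-7, -183, 12), Add(9001, 19606)) = Add(-178, 28607) = 28429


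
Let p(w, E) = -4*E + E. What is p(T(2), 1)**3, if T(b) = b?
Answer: -27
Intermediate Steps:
p(w, E) = -3*E
p(T(2), 1)**3 = (-3*1)**3 = (-3)**3 = -27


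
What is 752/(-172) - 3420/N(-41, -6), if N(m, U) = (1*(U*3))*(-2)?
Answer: -4273/43 ≈ -99.372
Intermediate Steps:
N(m, U) = -6*U (N(m, U) = (1*(3*U))*(-2) = (3*U)*(-2) = -6*U)
752/(-172) - 3420/N(-41, -6) = 752/(-172) - 3420/((-6*(-6))) = 752*(-1/172) - 3420/36 = -188/43 - 3420*1/36 = -188/43 - 95 = -4273/43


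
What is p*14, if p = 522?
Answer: 7308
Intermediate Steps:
p*14 = 522*14 = 7308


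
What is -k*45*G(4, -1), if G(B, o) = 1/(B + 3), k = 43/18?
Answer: -215/14 ≈ -15.357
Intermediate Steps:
k = 43/18 (k = 43*(1/18) = 43/18 ≈ 2.3889)
G(B, o) = 1/(3 + B)
-k*45*G(4, -1) = -(43/18)*45/(3 + 4) = -215/(2*7) = -1*215/14 = -215/14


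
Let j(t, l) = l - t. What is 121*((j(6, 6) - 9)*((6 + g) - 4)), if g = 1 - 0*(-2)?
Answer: -3267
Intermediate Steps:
g = 1 (g = 1 - 1*0 = 1 + 0 = 1)
121*((j(6, 6) - 9)*((6 + g) - 4)) = 121*(((6 - 1*6) - 9)*((6 + 1) - 4)) = 121*(((6 - 6) - 9)*(7 - 4)) = 121*((0 - 9)*3) = 121*(-9*3) = 121*(-27) = -3267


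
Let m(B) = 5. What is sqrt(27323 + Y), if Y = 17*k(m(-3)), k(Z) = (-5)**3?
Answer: sqrt(25198) ≈ 158.74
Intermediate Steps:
k(Z) = -125
Y = -2125 (Y = 17*(-125) = -2125)
sqrt(27323 + Y) = sqrt(27323 - 2125) = sqrt(25198)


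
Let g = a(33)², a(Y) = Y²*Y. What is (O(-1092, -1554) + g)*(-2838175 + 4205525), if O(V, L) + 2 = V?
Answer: 1765887231531250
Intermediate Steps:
O(V, L) = -2 + V
a(Y) = Y³
g = 1291467969 (g = (33³)² = 35937² = 1291467969)
(O(-1092, -1554) + g)*(-2838175 + 4205525) = ((-2 - 1092) + 1291467969)*(-2838175 + 4205525) = (-1094 + 1291467969)*1367350 = 1291466875*1367350 = 1765887231531250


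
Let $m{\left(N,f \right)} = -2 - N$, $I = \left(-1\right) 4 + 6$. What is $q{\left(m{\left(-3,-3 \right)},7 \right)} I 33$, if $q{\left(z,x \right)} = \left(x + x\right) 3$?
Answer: $2772$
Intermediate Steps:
$I = 2$ ($I = -4 + 6 = 2$)
$q{\left(z,x \right)} = 6 x$ ($q{\left(z,x \right)} = 2 x 3 = 6 x$)
$q{\left(m{\left(-3,-3 \right)},7 \right)} I 33 = 6 \cdot 7 \cdot 2 \cdot 33 = 42 \cdot 2 \cdot 33 = 84 \cdot 33 = 2772$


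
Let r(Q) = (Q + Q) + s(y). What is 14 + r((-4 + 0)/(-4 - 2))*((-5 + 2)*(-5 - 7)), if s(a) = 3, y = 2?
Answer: 170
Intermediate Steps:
r(Q) = 3 + 2*Q (r(Q) = (Q + Q) + 3 = 2*Q + 3 = 3 + 2*Q)
14 + r((-4 + 0)/(-4 - 2))*((-5 + 2)*(-5 - 7)) = 14 + (3 + 2*((-4 + 0)/(-4 - 2)))*((-5 + 2)*(-5 - 7)) = 14 + (3 + 2*(-4/(-6)))*(-3*(-12)) = 14 + (3 + 2*(-4*(-⅙)))*36 = 14 + (3 + 2*(⅔))*36 = 14 + (3 + 4/3)*36 = 14 + (13/3)*36 = 14 + 156 = 170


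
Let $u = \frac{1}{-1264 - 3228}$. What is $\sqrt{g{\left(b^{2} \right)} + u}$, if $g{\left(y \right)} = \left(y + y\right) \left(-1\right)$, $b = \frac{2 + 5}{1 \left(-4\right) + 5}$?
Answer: $\frac{3 i \sqrt{54929299}}{2246} \approx 9.8995 i$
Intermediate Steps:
$b = 7$ ($b = \frac{7}{-4 + 5} = \frac{7}{1} = 7 \cdot 1 = 7$)
$g{\left(y \right)} = - 2 y$ ($g{\left(y \right)} = 2 y \left(-1\right) = - 2 y$)
$u = - \frac{1}{4492}$ ($u = \frac{1}{-4492} = - \frac{1}{4492} \approx -0.00022262$)
$\sqrt{g{\left(b^{2} \right)} + u} = \sqrt{- 2 \cdot 7^{2} - \frac{1}{4492}} = \sqrt{\left(-2\right) 49 - \frac{1}{4492}} = \sqrt{-98 - \frac{1}{4492}} = \sqrt{- \frac{440217}{4492}} = \frac{3 i \sqrt{54929299}}{2246}$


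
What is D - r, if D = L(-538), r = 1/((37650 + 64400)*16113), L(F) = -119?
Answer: -195675466351/1644331650 ≈ -119.00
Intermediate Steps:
r = 1/1644331650 (r = (1/16113)/102050 = (1/102050)*(1/16113) = 1/1644331650 ≈ 6.0815e-10)
D = -119
D - r = -119 - 1*1/1644331650 = -119 - 1/1644331650 = -195675466351/1644331650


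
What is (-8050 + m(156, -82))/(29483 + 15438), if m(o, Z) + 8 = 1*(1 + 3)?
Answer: -8054/44921 ≈ -0.17929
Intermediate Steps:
m(o, Z) = -4 (m(o, Z) = -8 + 1*(1 + 3) = -8 + 1*4 = -8 + 4 = -4)
(-8050 + m(156, -82))/(29483 + 15438) = (-8050 - 4)/(29483 + 15438) = -8054/44921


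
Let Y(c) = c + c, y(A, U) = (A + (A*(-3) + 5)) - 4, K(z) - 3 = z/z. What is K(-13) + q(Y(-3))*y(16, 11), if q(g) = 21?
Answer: -647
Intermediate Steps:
K(z) = 4 (K(z) = 3 + z/z = 3 + 1 = 4)
y(A, U) = 1 - 2*A (y(A, U) = (A + (-3*A + 5)) - 4 = (A + (5 - 3*A)) - 4 = (5 - 2*A) - 4 = 1 - 2*A)
Y(c) = 2*c
K(-13) + q(Y(-3))*y(16, 11) = 4 + 21*(1 - 2*16) = 4 + 21*(1 - 32) = 4 + 21*(-31) = 4 - 651 = -647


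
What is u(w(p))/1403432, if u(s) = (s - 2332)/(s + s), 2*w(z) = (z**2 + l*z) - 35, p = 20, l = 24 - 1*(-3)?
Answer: -3759/2540211920 ≈ -1.4798e-6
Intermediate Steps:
l = 27 (l = 24 + 3 = 27)
w(z) = -35/2 + z**2/2 + 27*z/2 (w(z) = ((z**2 + 27*z) - 35)/2 = (-35 + z**2 + 27*z)/2 = -35/2 + z**2/2 + 27*z/2)
u(s) = (-2332 + s)/(2*s) (u(s) = (-2332 + s)/((2*s)) = (-2332 + s)*(1/(2*s)) = (-2332 + s)/(2*s))
u(w(p))/1403432 = ((-2332 + (-35/2 + (1/2)*20**2 + (27/2)*20))/(2*(-35/2 + (1/2)*20**2 + (27/2)*20)))/1403432 = ((-2332 + (-35/2 + (1/2)*400 + 270))/(2*(-35/2 + (1/2)*400 + 270)))*(1/1403432) = ((-2332 + (-35/2 + 200 + 270))/(2*(-35/2 + 200 + 270)))*(1/1403432) = ((-2332 + 905/2)/(2*(905/2)))*(1/1403432) = ((1/2)*(2/905)*(-3759/2))*(1/1403432) = -3759/1810*1/1403432 = -3759/2540211920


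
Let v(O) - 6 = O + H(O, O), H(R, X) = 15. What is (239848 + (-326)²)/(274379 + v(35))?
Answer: 346124/274435 ≈ 1.2612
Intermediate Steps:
v(O) = 21 + O (v(O) = 6 + (O + 15) = 6 + (15 + O) = 21 + O)
(239848 + (-326)²)/(274379 + v(35)) = (239848 + (-326)²)/(274379 + (21 + 35)) = (239848 + 106276)/(274379 + 56) = 346124/274435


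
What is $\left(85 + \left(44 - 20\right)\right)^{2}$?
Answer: $11881$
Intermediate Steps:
$\left(85 + \left(44 - 20\right)\right)^{2} = \left(85 + 24\right)^{2} = 109^{2} = 11881$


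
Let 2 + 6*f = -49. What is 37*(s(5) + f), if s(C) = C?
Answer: -259/2 ≈ -129.50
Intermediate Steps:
f = -17/2 (f = -1/3 + (1/6)*(-49) = -1/3 - 49/6 = -17/2 ≈ -8.5000)
37*(s(5) + f) = 37*(5 - 17/2) = 37*(-7/2) = -259/2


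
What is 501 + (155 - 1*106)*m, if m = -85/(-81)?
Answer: 44746/81 ≈ 552.42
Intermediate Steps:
m = 85/81 (m = -85*(-1/81) = 85/81 ≈ 1.0494)
501 + (155 - 1*106)*m = 501 + (155 - 1*106)*(85/81) = 501 + (155 - 106)*(85/81) = 501 + 49*(85/81) = 501 + 4165/81 = 44746/81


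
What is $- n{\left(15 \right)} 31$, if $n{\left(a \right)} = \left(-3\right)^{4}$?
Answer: $-2511$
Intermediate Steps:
$n{\left(a \right)} = 81$
$- n{\left(15 \right)} 31 = \left(-1\right) 81 \cdot 31 = \left(-81\right) 31 = -2511$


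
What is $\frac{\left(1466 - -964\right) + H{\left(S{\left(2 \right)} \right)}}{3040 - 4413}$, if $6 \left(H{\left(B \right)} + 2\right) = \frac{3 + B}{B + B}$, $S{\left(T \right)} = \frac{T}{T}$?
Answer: $- \frac{7285}{4119} \approx -1.7686$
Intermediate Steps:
$S{\left(T \right)} = 1$
$H{\left(B \right)} = -2 + \frac{3 + B}{12 B}$ ($H{\left(B \right)} = -2 + \frac{\left(3 + B\right) \frac{1}{B + B}}{6} = -2 + \frac{\left(3 + B\right) \frac{1}{2 B}}{6} = -2 + \frac{\frac{1}{2} \frac{1}{B} \left(3 + B\right)}{6} = -2 + \frac{3 + B}{12 B}$)
$\frac{\left(1466 - -964\right) + H{\left(S{\left(2 \right)} \right)}}{3040 - 4413} = \frac{\left(1466 - -964\right) + \frac{3 - 23}{12 \cdot 1}}{3040 - 4413} = \frac{\left(1466 + 964\right) + \frac{1}{12} \cdot 1 \left(3 - 23\right)}{-1373} = \left(2430 + \frac{1}{12} \cdot 1 \left(-20\right)\right) \left(- \frac{1}{1373}\right) = \left(2430 - \frac{5}{3}\right) \left(- \frac{1}{1373}\right) = \frac{7285}{3} \left(- \frac{1}{1373}\right) = - \frac{7285}{4119}$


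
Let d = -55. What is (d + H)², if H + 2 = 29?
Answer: 784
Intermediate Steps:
H = 27 (H = -2 + 29 = 27)
(d + H)² = (-55 + 27)² = (-28)² = 784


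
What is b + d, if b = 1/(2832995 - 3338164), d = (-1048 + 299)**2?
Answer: 283400314168/505169 ≈ 5.6100e+5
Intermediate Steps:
d = 561001 (d = (-749)**2 = 561001)
b = -1/505169 (b = 1/(-505169) = -1/505169 ≈ -1.9795e-6)
b + d = -1/505169 + 561001 = 283400314168/505169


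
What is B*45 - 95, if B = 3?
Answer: 40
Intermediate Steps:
B*45 - 95 = 3*45 - 95 = 135 - 95 = 40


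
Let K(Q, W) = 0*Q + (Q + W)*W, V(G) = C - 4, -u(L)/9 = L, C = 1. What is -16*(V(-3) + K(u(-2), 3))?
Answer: -960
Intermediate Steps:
u(L) = -9*L
V(G) = -3 (V(G) = 1 - 4 = -3)
K(Q, W) = W*(Q + W) (K(Q, W) = 0 + W*(Q + W) = W*(Q + W))
-16*(V(-3) + K(u(-2), 3)) = -16*(-3 + 3*(-9*(-2) + 3)) = -16*(-3 + 3*(18 + 3)) = -16*(-3 + 3*21) = -16*(-3 + 63) = -16*60 = -960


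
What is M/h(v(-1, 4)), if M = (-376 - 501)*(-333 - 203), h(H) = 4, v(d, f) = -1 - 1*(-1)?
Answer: 117518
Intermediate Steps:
v(d, f) = 0 (v(d, f) = -1 + 1 = 0)
M = 470072 (M = -877*(-536) = 470072)
M/h(v(-1, 4)) = 470072/4 = (¼)*470072 = 117518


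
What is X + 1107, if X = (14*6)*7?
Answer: 1695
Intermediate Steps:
X = 588 (X = 84*7 = 588)
X + 1107 = 588 + 1107 = 1695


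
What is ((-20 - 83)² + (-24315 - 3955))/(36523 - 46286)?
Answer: 17661/9763 ≈ 1.8090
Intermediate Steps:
((-20 - 83)² + (-24315 - 3955))/(36523 - 46286) = ((-103)² - 28270)/(-9763) = (10609 - 28270)*(-1/9763) = -17661*(-1/9763) = 17661/9763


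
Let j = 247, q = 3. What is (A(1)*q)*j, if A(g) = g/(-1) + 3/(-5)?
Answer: -5928/5 ≈ -1185.6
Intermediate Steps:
A(g) = -⅗ - g (A(g) = g*(-1) + 3*(-⅕) = -g - ⅗ = -⅗ - g)
(A(1)*q)*j = ((-⅗ - 1*1)*3)*247 = ((-⅗ - 1)*3)*247 = -8/5*3*247 = -24/5*247 = -5928/5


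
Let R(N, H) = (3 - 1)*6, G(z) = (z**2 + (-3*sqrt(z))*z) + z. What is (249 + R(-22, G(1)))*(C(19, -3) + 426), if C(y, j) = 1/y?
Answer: 2112795/19 ≈ 1.1120e+5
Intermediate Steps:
G(z) = z + z**2 - 3*z**(3/2) (G(z) = (z**2 - 3*z**(3/2)) + z = z + z**2 - 3*z**(3/2))
R(N, H) = 12 (R(N, H) = 2*6 = 12)
(249 + R(-22, G(1)))*(C(19, -3) + 426) = (249 + 12)*(1/19 + 426) = 261*(1/19 + 426) = 261*(8095/19) = 2112795/19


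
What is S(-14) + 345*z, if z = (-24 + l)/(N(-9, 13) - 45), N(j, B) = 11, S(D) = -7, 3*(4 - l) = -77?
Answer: -129/2 ≈ -64.500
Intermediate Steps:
l = 89/3 (l = 4 - 1/3*(-77) = 4 + 77/3 = 89/3 ≈ 29.667)
z = -1/6 (z = (-24 + 89/3)/(11 - 45) = (17/3)/(-34) = (17/3)*(-1/34) = -1/6 ≈ -0.16667)
S(-14) + 345*z = -7 + 345*(-1/6) = -7 - 115/2 = -129/2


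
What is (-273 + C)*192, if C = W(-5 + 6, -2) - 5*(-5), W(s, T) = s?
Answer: -47424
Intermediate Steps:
C = 26 (C = (-5 + 6) - 5*(-5) = 1 + 25 = 26)
(-273 + C)*192 = (-273 + 26)*192 = -247*192 = -47424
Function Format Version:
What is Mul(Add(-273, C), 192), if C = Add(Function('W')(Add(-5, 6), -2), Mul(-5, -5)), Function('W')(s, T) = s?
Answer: -47424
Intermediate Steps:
C = 26 (C = Add(Add(-5, 6), Mul(-5, -5)) = Add(1, 25) = 26)
Mul(Add(-273, C), 192) = Mul(Add(-273, 26), 192) = Mul(-247, 192) = -47424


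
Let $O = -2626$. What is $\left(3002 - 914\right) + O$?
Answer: $-538$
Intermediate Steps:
$\left(3002 - 914\right) + O = \left(3002 - 914\right) - 2626 = 2088 - 2626 = -538$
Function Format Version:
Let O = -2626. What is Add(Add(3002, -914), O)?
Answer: -538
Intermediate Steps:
Add(Add(3002, -914), O) = Add(Add(3002, -914), -2626) = Add(2088, -2626) = -538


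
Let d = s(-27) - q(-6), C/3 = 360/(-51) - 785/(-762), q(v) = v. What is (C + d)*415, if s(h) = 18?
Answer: 10597855/4318 ≈ 2454.3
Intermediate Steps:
C = -78095/4318 (C = 3*(360/(-51) - 785/(-762)) = 3*(360*(-1/51) - 785*(-1/762)) = 3*(-120/17 + 785/762) = 3*(-78095/12954) = -78095/4318 ≈ -18.086)
d = 24 (d = 18 - 1*(-6) = 18 + 6 = 24)
(C + d)*415 = (-78095/4318 + 24)*415 = (25537/4318)*415 = 10597855/4318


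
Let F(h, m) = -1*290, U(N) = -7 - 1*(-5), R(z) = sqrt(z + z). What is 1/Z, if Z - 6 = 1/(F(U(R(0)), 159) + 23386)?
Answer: 23096/138577 ≈ 0.16667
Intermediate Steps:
R(z) = sqrt(2)*sqrt(z) (R(z) = sqrt(2*z) = sqrt(2)*sqrt(z))
U(N) = -2 (U(N) = -7 + 5 = -2)
F(h, m) = -290
Z = 138577/23096 (Z = 6 + 1/(-290 + 23386) = 6 + 1/23096 = 138577/23096 ≈ 6.0000)
1/Z = 1/(138577/23096) = 23096/138577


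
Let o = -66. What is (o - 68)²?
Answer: 17956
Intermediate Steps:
(o - 68)² = (-66 - 68)² = (-134)² = 17956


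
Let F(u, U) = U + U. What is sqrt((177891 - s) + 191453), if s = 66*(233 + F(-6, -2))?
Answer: sqrt(354230) ≈ 595.17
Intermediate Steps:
F(u, U) = 2*U
s = 15114 (s = 66*(233 + 2*(-2)) = 66*(233 - 4) = 66*229 = 15114)
sqrt((177891 - s) + 191453) = sqrt((177891 - 1*15114) + 191453) = sqrt((177891 - 15114) + 191453) = sqrt(162777 + 191453) = sqrt(354230)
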